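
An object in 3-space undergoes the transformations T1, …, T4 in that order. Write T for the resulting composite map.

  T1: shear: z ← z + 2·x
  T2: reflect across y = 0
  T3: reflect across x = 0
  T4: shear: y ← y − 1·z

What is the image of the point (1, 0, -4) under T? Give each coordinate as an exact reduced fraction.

T(p) = (-1, 2, -2)

T1 shear: z ← z + 2·x: (1, 0, -4) → (1, 0, -2)
T2 reflect across y = 0: (1, 0, -2) → (1, 0, -2)
T3 reflect across x = 0: (1, 0, -2) → (-1, 0, -2)
T4 shear: y ← y − 1·z: (-1, 0, -2) → (-1, 2, -2)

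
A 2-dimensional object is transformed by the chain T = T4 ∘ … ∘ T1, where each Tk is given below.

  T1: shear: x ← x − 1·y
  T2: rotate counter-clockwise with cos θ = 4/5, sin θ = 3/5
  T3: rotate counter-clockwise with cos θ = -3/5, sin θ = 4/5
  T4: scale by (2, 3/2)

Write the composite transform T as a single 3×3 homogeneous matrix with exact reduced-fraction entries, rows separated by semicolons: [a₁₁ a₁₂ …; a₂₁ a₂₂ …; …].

T1 = [1 -1 0; 0 1 0; 0 0 1]
T2·T1 = [4/5 -7/5 0; 3/5 1/5 0; 0 0 1]
T3·…·T1 = [-24/25 17/25 0; 7/25 -31/25 0; 0 0 1]
T4·…·T1 = [-48/25 34/25 0; 21/50 -93/50 0; 0 0 1]

T = [-48/25 34/25 0; 21/50 -93/50 0; 0 0 1]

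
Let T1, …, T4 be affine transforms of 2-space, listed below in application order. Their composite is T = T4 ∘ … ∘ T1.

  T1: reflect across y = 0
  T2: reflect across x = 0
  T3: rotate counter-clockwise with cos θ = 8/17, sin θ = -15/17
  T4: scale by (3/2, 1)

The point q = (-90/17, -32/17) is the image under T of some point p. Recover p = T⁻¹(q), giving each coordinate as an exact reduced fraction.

p = (0, 4)

T1 = [1 0 0; 0 -1 0; 0 0 1]
T2·T1 = [-1 0 0; 0 -1 0; 0 0 1]
T3·…·T1 = [-8/17 -15/17 0; 15/17 -8/17 0; 0 0 1]
T4·…·T1 = [-12/17 -45/34 0; 15/17 -8/17 0; 0 0 1]
det M = 3/2; M⁻¹ = [-16/51 15/17 0; -10/17 -8/17 0; 0 0 1]
M⁻¹ · (-90/17, -32/17)ᵀ = (0, 4)ᵀ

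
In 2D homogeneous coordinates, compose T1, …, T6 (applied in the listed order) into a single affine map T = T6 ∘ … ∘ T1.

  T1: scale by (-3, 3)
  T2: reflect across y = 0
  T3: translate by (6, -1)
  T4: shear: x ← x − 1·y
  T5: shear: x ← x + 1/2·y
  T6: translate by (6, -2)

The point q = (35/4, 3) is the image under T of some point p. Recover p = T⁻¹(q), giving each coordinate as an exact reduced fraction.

T1 = [-3 0 0; 0 3 0; 0 0 1]
T2·T1 = [-3 0 0; 0 -3 0; 0 0 1]
T3·…·T1 = [-3 0 6; 0 -3 -1; 0 0 1]
T4·…·T1 = [-3 3 7; 0 -3 -1; 0 0 1]
T5·…·T1 = [-3 3/2 13/2; 0 -3 -1; 0 0 1]
T6·…·T1 = [-3 3/2 25/2; 0 -3 -3; 0 0 1]
det M = 9; M⁻¹ = [-1/3 -1/6 11/3; 0 -1/3 -1; 0 0 1]
M⁻¹ · (35/4, 3)ᵀ = (1/4, -2)ᵀ

p = (1/4, -2)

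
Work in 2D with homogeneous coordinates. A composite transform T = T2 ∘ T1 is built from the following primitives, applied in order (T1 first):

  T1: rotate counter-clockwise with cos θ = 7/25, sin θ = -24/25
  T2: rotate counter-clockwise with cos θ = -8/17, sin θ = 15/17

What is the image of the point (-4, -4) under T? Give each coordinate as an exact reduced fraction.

T(p) = (-28/425, -2404/425)

T1 rotate counter-clockwise with cos θ = 7/25, sin θ = -24/25: (-4, -4) → (-124/25, 68/25)
T2 rotate counter-clockwise with cos θ = -8/17, sin θ = 15/17: (-124/25, 68/25) → (-28/425, -2404/425)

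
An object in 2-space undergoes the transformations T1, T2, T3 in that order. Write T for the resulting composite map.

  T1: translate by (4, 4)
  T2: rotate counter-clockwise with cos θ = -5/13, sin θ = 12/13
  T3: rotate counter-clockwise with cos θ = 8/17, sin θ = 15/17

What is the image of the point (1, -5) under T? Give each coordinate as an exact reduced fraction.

T(p) = (-83/17, 25/17)

T1 translate by (4, 4): (1, -5) → (5, -1)
T2 rotate counter-clockwise with cos θ = -5/13, sin θ = 12/13: (5, -1) → (-1, 5)
T3 rotate counter-clockwise with cos θ = 8/17, sin θ = 15/17: (-1, 5) → (-83/17, 25/17)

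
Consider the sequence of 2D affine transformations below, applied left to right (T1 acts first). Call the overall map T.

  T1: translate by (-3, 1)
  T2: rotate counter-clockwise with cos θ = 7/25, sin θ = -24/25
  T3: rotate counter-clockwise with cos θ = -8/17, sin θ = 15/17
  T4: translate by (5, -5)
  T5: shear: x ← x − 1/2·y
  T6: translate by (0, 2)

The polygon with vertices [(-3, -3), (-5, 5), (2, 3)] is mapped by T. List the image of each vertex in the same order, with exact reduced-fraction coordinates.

T1 translate by (-3, 1): (-3, -3) → (-6, -2); (-5, 5) → (-8, 6); (2, 3) → (-1, 4)
T2 rotate counter-clockwise with cos θ = 7/25, sin θ = -24/25: (-6, -2) → (-18/5, 26/5); (-8, 6) → (88/25, 234/25); (-1, 4) → (89/25, 52/25)
T3 rotate counter-clockwise with cos θ = -8/17, sin θ = 15/17: (-18/5, 26/5) → (-246/85, -478/85); (88/25, 234/25) → (-4214/425, -552/425); (89/25, 52/25) → (-1492/425, 919/425)
T4 translate by (5, -5): (-246/85, -478/85) → (179/85, -903/85); (-4214/425, -552/425) → (-2089/425, -2677/425); (-1492/425, 919/425) → (633/425, -1206/425)
T5 shear: x ← x − 1/2·y: (179/85, -903/85) → (1261/170, -903/85); (-2089/425, -2677/425) → (-1501/850, -2677/425); (633/425, -1206/425) → (1236/425, -1206/425)
T6 translate by (0, 2): (1261/170, -903/85) → (1261/170, -733/85); (-1501/850, -2677/425) → (-1501/850, -1827/425); (1236/425, -1206/425) → (1236/425, -356/425)

image vertices: (1261/170, -733/85), (-1501/850, -1827/425), (1236/425, -356/425)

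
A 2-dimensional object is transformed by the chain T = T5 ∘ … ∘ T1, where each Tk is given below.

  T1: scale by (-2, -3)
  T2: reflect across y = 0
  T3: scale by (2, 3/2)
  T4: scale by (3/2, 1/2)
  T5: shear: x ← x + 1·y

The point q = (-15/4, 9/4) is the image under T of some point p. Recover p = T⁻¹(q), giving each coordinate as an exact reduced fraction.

p = (1, 1)

T1 = [-2 0 0; 0 -3 0; 0 0 1]
T2·T1 = [-2 0 0; 0 3 0; 0 0 1]
T3·…·T1 = [-4 0 0; 0 9/2 0; 0 0 1]
T4·…·T1 = [-6 0 0; 0 9/4 0; 0 0 1]
T5·…·T1 = [-6 9/4 0; 0 9/4 0; 0 0 1]
det M = -27/2; M⁻¹ = [-1/6 1/6 0; 0 4/9 0; 0 0 1]
M⁻¹ · (-15/4, 9/4)ᵀ = (1, 1)ᵀ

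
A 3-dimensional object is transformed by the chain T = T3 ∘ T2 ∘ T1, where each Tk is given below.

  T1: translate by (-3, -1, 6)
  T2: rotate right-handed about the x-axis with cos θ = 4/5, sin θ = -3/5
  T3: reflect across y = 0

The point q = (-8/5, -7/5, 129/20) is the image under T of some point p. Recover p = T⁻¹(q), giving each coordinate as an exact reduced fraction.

p = (7/5, -7/4, 0)

T1 = [1 0 0 -3; 0 1 0 -1; 0 0 1 6; 0 0 0 1]
T2·T1 = [1 0 0 -3; 0 4/5 3/5 14/5; 0 -3/5 4/5 27/5; 0 0 0 1]
T3·…·T1 = [1 0 0 -3; 0 -4/5 -3/5 -14/5; 0 -3/5 4/5 27/5; 0 0 0 1]
det M = -1; M⁻¹ = [1 0 0 3; 0 -4/5 -3/5 1; 0 -3/5 4/5 -6; 0 0 0 1]
M⁻¹ · (-8/5, -7/5, 129/20)ᵀ = (7/5, -7/4, 0)ᵀ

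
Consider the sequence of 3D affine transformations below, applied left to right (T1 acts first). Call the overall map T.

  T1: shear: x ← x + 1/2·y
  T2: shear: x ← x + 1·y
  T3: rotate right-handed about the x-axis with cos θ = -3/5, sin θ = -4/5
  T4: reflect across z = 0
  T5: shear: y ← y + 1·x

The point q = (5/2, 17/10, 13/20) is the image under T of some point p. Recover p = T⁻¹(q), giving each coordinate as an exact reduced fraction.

T1 = [1 1/2 0 0; 0 1 0 0; 0 0 1 0; 0 0 0 1]
T2·T1 = [1 3/2 0 0; 0 1 0 0; 0 0 1 0; 0 0 0 1]
T3·…·T1 = [1 3/2 0 0; 0 -3/5 4/5 0; 0 -4/5 -3/5 0; 0 0 0 1]
T4·…·T1 = [1 3/2 0 0; 0 -3/5 4/5 0; 0 4/5 3/5 0; 0 0 0 1]
T5·…·T1 = [1 3/2 0 0; 1 9/10 4/5 0; 0 4/5 3/5 0; 0 0 0 1]
det M = -1; M⁻¹ = [1/10 9/10 -6/5 0; 3/5 -3/5 4/5 0; -4/5 4/5 3/5 0; 0 0 0 1]
M⁻¹ · (5/2, 17/10, 13/20)ᵀ = (1, 1, -1/4)ᵀ

p = (1, 1, -1/4)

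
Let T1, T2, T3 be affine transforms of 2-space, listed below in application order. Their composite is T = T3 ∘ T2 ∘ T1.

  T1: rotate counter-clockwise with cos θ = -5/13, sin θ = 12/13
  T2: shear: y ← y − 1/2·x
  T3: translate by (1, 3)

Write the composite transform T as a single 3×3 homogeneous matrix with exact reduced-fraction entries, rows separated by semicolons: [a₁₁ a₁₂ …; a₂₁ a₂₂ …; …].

T = [-5/13 -12/13 1; 29/26 1/13 3; 0 0 1]

T1 = [-5/13 -12/13 0; 12/13 -5/13 0; 0 0 1]
T2·T1 = [-5/13 -12/13 0; 29/26 1/13 0; 0 0 1]
T3·…·T1 = [-5/13 -12/13 1; 29/26 1/13 3; 0 0 1]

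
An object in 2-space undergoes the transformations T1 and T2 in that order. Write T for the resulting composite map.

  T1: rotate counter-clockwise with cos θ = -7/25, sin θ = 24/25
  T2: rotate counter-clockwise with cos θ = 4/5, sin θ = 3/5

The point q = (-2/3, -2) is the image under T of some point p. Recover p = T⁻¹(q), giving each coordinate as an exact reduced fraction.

T1 = [-7/25 -24/25 0; 24/25 -7/25 0; 0 0 1]
T2·T1 = [-4/5 -3/5 0; 3/5 -4/5 0; 0 0 1]
det M = 1; M⁻¹ = [-4/5 3/5 0; -3/5 -4/5 0; 0 0 1]
M⁻¹ · (-2/3, -2)ᵀ = (-2/3, 2)ᵀ

p = (-2/3, 2)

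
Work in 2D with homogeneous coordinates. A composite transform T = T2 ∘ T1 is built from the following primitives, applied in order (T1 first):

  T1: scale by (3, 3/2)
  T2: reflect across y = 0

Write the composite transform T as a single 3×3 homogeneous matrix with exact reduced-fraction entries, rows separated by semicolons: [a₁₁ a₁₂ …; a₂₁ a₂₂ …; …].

T1 = [3 0 0; 0 3/2 0; 0 0 1]
T2·T1 = [3 0 0; 0 -3/2 0; 0 0 1]

T = [3 0 0; 0 -3/2 0; 0 0 1]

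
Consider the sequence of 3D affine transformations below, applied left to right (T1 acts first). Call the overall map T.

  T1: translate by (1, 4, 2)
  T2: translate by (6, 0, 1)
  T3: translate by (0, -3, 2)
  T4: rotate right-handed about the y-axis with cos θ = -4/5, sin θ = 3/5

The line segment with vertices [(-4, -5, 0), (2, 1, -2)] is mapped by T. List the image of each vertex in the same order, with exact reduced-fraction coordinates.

T1 translate by (1, 4, 2): (-4, -5, 0) → (-3, -1, 2); (2, 1, -2) → (3, 5, 0)
T2 translate by (6, 0, 1): (-3, -1, 2) → (3, -1, 3); (3, 5, 0) → (9, 5, 1)
T3 translate by (0, -3, 2): (3, -1, 3) → (3, -4, 5); (9, 5, 1) → (9, 2, 3)
T4 rotate right-handed about the y-axis with cos θ = -4/5, sin θ = 3/5: (3, -4, 5) → (3/5, -4, -29/5); (9, 2, 3) → (-27/5, 2, -39/5)

image vertices: (3/5, -4, -29/5), (-27/5, 2, -39/5)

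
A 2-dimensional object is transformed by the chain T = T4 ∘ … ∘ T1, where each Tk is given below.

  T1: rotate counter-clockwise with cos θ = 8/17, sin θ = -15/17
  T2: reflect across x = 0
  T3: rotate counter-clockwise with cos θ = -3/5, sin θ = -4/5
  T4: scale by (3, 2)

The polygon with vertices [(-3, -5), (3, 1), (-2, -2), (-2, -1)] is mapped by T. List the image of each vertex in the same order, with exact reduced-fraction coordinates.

image vertices: (-831/85, -822/85), (-93/85, 534/85), (-246/85, -452/85), (-3/17, -76/17)

T1 rotate counter-clockwise with cos θ = 8/17, sin θ = -15/17: (-3, -5) → (-99/17, 5/17); (3, 1) → (39/17, -37/17); (-2, -2) → (-46/17, 14/17); (-2, -1) → (-31/17, 22/17)
T2 reflect across x = 0: (-99/17, 5/17) → (99/17, 5/17); (39/17, -37/17) → (-39/17, -37/17); (-46/17, 14/17) → (46/17, 14/17); (-31/17, 22/17) → (31/17, 22/17)
T3 rotate counter-clockwise with cos θ = -3/5, sin θ = -4/5: (99/17, 5/17) → (-277/85, -411/85); (-39/17, -37/17) → (-31/85, 267/85); (46/17, 14/17) → (-82/85, -226/85); (31/17, 22/17) → (-1/17, -38/17)
T4 scale by (3, 2): (-277/85, -411/85) → (-831/85, -822/85); (-31/85, 267/85) → (-93/85, 534/85); (-82/85, -226/85) → (-246/85, -452/85); (-1/17, -38/17) → (-3/17, -76/17)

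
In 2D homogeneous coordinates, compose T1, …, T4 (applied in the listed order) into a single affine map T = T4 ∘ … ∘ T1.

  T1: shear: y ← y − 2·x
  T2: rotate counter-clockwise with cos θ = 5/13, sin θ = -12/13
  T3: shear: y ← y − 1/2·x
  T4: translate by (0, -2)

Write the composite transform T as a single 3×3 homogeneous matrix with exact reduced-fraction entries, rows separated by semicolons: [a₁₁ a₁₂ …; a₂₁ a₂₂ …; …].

T = [-19/13 12/13 0; -25/26 -1/13 -2; 0 0 1]

T1 = [1 0 0; -2 1 0; 0 0 1]
T2·T1 = [-19/13 12/13 0; -22/13 5/13 0; 0 0 1]
T3·…·T1 = [-19/13 12/13 0; -25/26 -1/13 0; 0 0 1]
T4·…·T1 = [-19/13 12/13 0; -25/26 -1/13 -2; 0 0 1]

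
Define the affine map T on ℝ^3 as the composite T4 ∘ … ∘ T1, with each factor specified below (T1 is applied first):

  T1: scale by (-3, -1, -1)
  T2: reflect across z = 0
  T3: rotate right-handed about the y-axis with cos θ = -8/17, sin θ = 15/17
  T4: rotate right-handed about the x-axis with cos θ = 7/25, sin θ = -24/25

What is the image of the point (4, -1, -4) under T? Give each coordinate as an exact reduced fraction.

T(p) = (36/17, 5207/425, 1076/425)

T1 scale by (-3, -1, -1): (4, -1, -4) → (-12, 1, 4)
T2 reflect across z = 0: (-12, 1, 4) → (-12, 1, -4)
T3 rotate right-handed about the y-axis with cos θ = -8/17, sin θ = 15/17: (-12, 1, -4) → (36/17, 1, 212/17)
T4 rotate right-handed about the x-axis with cos θ = 7/25, sin θ = -24/25: (36/17, 1, 212/17) → (36/17, 5207/425, 1076/425)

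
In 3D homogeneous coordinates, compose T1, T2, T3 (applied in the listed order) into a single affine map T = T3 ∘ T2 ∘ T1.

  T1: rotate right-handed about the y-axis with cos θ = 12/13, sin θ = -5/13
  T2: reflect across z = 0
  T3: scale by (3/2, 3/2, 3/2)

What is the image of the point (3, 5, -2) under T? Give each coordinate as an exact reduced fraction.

T(p) = (69/13, 15/2, 27/26)

T1 rotate right-handed about the y-axis with cos θ = 12/13, sin θ = -5/13: (3, 5, -2) → (46/13, 5, -9/13)
T2 reflect across z = 0: (46/13, 5, -9/13) → (46/13, 5, 9/13)
T3 scale by (3/2, 3/2, 3/2): (46/13, 5, 9/13) → (69/13, 15/2, 27/26)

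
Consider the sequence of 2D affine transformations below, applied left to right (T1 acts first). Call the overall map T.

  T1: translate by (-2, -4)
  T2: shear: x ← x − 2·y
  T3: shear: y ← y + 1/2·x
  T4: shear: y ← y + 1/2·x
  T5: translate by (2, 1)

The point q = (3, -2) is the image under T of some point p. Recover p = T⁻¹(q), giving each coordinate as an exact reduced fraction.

T1 = [1 0 -2; 0 1 -4; 0 0 1]
T2·T1 = [1 -2 6; 0 1 -4; 0 0 1]
T3·…·T1 = [1 -2 6; 1/2 0 -1; 0 0 1]
T4·…·T1 = [1 -2 6; 1 -1 2; 0 0 1]
T5·…·T1 = [1 -2 8; 1 -1 3; 0 0 1]
det M = 1; M⁻¹ = [-1 2 2; -1 1 5; 0 0 1]
M⁻¹ · (3, -2)ᵀ = (-5, 0)ᵀ

p = (-5, 0)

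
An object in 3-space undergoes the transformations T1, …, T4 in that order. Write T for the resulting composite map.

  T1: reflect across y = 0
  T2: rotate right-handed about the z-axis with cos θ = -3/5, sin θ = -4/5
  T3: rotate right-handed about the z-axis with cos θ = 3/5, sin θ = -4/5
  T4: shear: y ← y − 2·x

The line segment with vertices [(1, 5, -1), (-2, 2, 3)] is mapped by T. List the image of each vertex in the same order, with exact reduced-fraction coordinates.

T1 reflect across y = 0: (1, 5, -1) → (1, -5, -1); (-2, 2, 3) → (-2, -2, 3)
T2 rotate right-handed about the z-axis with cos θ = -3/5, sin θ = -4/5: (1, -5, -1) → (-23/5, 11/5, -1); (-2, -2, 3) → (-2/5, 14/5, 3)
T3 rotate right-handed about the z-axis with cos θ = 3/5, sin θ = -4/5: (-23/5, 11/5, -1) → (-1, 5, -1); (-2/5, 14/5, 3) → (2, 2, 3)
T4 shear: y ← y − 2·x: (-1, 5, -1) → (-1, 7, -1); (2, 2, 3) → (2, -2, 3)

image vertices: (-1, 7, -1), (2, -2, 3)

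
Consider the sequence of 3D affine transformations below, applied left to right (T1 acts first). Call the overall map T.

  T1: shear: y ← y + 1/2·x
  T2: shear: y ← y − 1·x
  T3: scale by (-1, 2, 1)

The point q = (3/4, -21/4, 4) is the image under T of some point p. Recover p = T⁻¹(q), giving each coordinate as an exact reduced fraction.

T1 = [1 0 0 0; 1/2 1 0 0; 0 0 1 0; 0 0 0 1]
T2·T1 = [1 0 0 0; -1/2 1 0 0; 0 0 1 0; 0 0 0 1]
T3·…·T1 = [-1 0 0 0; -1 2 0 0; 0 0 1 0; 0 0 0 1]
det M = -2; M⁻¹ = [-1 0 0 0; -1/2 1/2 0 0; 0 0 1 0; 0 0 0 1]
M⁻¹ · (3/4, -21/4, 4)ᵀ = (-3/4, -3, 4)ᵀ

p = (-3/4, -3, 4)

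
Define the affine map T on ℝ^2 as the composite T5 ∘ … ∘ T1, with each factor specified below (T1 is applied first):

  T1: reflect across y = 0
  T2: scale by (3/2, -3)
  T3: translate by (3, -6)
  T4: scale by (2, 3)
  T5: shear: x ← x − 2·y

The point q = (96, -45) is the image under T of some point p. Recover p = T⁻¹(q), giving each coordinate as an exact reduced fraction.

p = (0, -3)

T1 = [1 0 0; 0 -1 0; 0 0 1]
T2·T1 = [3/2 0 0; 0 3 0; 0 0 1]
T3·…·T1 = [3/2 0 3; 0 3 -6; 0 0 1]
T4·…·T1 = [3 0 6; 0 9 -18; 0 0 1]
T5·…·T1 = [3 -18 42; 0 9 -18; 0 0 1]
det M = 27; M⁻¹ = [1/3 2/3 -2; 0 1/9 2; 0 0 1]
M⁻¹ · (96, -45)ᵀ = (0, -3)ᵀ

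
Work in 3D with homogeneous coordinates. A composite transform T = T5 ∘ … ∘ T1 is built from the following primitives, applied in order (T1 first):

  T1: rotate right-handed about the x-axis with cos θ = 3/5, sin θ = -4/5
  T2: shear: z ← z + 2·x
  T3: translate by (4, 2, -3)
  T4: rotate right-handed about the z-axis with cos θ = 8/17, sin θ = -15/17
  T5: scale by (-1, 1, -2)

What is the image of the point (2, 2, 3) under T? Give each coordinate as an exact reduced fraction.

T(p) = (-132/17, -226/85, -12/5)

T1 rotate right-handed about the x-axis with cos θ = 3/5, sin θ = -4/5: (2, 2, 3) → (2, 18/5, 1/5)
T2 shear: z ← z + 2·x: (2, 18/5, 1/5) → (2, 18/5, 21/5)
T3 translate by (4, 2, -3): (2, 18/5, 21/5) → (6, 28/5, 6/5)
T4 rotate right-handed about the z-axis with cos θ = 8/17, sin θ = -15/17: (6, 28/5, 6/5) → (132/17, -226/85, 6/5)
T5 scale by (-1, 1, -2): (132/17, -226/85, 6/5) → (-132/17, -226/85, -12/5)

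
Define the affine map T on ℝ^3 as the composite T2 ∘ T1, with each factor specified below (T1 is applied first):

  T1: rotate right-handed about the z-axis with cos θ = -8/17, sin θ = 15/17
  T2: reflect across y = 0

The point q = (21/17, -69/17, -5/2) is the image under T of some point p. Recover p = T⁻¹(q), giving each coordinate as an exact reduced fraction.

p = (3, -3, -5/2)

T1 = [-8/17 -15/17 0 0; 15/17 -8/17 0 0; 0 0 1 0; 0 0 0 1]
T2·T1 = [-8/17 -15/17 0 0; -15/17 8/17 0 0; 0 0 1 0; 0 0 0 1]
det M = -1; M⁻¹ = [-8/17 -15/17 0 0; -15/17 8/17 0 0; 0 0 1 0; 0 0 0 1]
M⁻¹ · (21/17, -69/17, -5/2)ᵀ = (3, -3, -5/2)ᵀ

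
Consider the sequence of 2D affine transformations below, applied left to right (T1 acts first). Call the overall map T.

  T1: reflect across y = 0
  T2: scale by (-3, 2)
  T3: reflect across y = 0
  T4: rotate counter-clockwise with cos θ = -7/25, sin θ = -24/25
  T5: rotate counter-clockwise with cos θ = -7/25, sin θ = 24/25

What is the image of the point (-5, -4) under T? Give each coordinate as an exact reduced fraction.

T(p) = (15, -8)

T1 reflect across y = 0: (-5, -4) → (-5, 4)
T2 scale by (-3, 2): (-5, 4) → (15, 8)
T3 reflect across y = 0: (15, 8) → (15, -8)
T4 rotate counter-clockwise with cos θ = -7/25, sin θ = -24/25: (15, -8) → (-297/25, -304/25)
T5 rotate counter-clockwise with cos θ = -7/25, sin θ = 24/25: (-297/25, -304/25) → (15, -8)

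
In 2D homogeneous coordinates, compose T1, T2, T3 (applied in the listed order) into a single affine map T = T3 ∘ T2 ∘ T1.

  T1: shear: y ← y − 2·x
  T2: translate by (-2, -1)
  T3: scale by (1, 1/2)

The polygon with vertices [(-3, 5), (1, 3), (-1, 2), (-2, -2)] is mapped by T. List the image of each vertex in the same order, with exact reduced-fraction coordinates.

T1 shear: y ← y − 2·x: (-3, 5) → (-3, 11); (1, 3) → (1, 1); (-1, 2) → (-1, 4); (-2, -2) → (-2, 2)
T2 translate by (-2, -1): (-3, 11) → (-5, 10); (1, 1) → (-1, 0); (-1, 4) → (-3, 3); (-2, 2) → (-4, 1)
T3 scale by (1, 1/2): (-5, 10) → (-5, 5); (-1, 0) → (-1, 0); (-3, 3) → (-3, 3/2); (-4, 1) → (-4, 1/2)

image vertices: (-5, 5), (-1, 0), (-3, 3/2), (-4, 1/2)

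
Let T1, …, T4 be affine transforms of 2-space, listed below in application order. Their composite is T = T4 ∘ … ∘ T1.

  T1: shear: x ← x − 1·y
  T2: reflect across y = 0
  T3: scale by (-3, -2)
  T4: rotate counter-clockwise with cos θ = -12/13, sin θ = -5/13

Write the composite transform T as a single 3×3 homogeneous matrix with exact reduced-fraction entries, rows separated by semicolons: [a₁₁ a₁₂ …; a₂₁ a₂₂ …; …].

T = [36/13 -2 0; 15/13 -3 0; 0 0 1]

T1 = [1 -1 0; 0 1 0; 0 0 1]
T2·T1 = [1 -1 0; 0 -1 0; 0 0 1]
T3·…·T1 = [-3 3 0; 0 2 0; 0 0 1]
T4·…·T1 = [36/13 -2 0; 15/13 -3 0; 0 0 1]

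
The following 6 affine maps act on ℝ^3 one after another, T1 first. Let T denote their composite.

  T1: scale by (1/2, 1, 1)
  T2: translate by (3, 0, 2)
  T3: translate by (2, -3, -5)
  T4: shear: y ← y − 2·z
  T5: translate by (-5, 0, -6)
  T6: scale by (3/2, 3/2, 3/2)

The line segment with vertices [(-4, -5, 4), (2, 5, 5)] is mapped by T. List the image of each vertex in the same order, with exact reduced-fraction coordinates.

T1 scale by (1/2, 1, 1): (-4, -5, 4) → (-2, -5, 4); (2, 5, 5) → (1, 5, 5)
T2 translate by (3, 0, 2): (-2, -5, 4) → (1, -5, 6); (1, 5, 5) → (4, 5, 7)
T3 translate by (2, -3, -5): (1, -5, 6) → (3, -8, 1); (4, 5, 7) → (6, 2, 2)
T4 shear: y ← y − 2·z: (3, -8, 1) → (3, -10, 1); (6, 2, 2) → (6, -2, 2)
T5 translate by (-5, 0, -6): (3, -10, 1) → (-2, -10, -5); (6, -2, 2) → (1, -2, -4)
T6 scale by (3/2, 3/2, 3/2): (-2, -10, -5) → (-3, -15, -15/2); (1, -2, -4) → (3/2, -3, -6)

image vertices: (-3, -15, -15/2), (3/2, -3, -6)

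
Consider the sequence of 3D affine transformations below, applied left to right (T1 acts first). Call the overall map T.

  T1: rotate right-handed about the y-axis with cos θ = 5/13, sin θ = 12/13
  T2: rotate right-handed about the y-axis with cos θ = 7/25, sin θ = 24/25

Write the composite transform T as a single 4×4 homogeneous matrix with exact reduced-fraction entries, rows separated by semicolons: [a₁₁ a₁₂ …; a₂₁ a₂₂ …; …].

T1 = [5/13 0 12/13 0; 0 1 0 0; -12/13 0 5/13 0; 0 0 0 1]
T2·T1 = [-253/325 0 204/325 0; 0 1 0 0; -204/325 0 -253/325 0; 0 0 0 1]

T = [-253/325 0 204/325 0; 0 1 0 0; -204/325 0 -253/325 0; 0 0 0 1]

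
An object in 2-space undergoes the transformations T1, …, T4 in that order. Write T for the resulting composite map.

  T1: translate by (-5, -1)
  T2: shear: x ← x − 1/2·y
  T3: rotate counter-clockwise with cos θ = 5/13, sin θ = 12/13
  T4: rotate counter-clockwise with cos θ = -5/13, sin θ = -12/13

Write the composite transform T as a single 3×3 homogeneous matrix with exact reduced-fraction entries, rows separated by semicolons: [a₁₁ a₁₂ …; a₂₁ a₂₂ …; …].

T = [119/169 121/338 -1311/338; -120/169 179/169 421/169; 0 0 1]

T1 = [1 0 -5; 0 1 -1; 0 0 1]
T2·T1 = [1 -1/2 -9/2; 0 1 -1; 0 0 1]
T3·…·T1 = [5/13 -29/26 -21/26; 12/13 -1/13 -59/13; 0 0 1]
T4·…·T1 = [119/169 121/338 -1311/338; -120/169 179/169 421/169; 0 0 1]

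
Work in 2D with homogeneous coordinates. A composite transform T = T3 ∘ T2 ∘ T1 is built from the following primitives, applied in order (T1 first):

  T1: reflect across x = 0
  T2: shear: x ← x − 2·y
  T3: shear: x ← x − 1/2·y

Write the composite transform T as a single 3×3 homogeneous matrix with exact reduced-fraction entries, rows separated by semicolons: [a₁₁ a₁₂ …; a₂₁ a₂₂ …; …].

T = [-1 -5/2 0; 0 1 0; 0 0 1]

T1 = [-1 0 0; 0 1 0; 0 0 1]
T2·T1 = [-1 -2 0; 0 1 0; 0 0 1]
T3·…·T1 = [-1 -5/2 0; 0 1 0; 0 0 1]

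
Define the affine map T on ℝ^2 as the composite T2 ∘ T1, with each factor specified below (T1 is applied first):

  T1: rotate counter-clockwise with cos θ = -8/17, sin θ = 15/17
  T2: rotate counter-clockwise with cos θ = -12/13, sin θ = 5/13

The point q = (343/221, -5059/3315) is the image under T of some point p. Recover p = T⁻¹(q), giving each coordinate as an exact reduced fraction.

p = (5/3, 7/5)

T1 = [-8/17 -15/17 0; 15/17 -8/17 0; 0 0 1]
T2·T1 = [21/221 220/221 0; -220/221 21/221 0; 0 0 1]
det M = 1; M⁻¹ = [21/221 -220/221 0; 220/221 21/221 0; 0 0 1]
M⁻¹ · (343/221, -5059/3315)ᵀ = (5/3, 7/5)ᵀ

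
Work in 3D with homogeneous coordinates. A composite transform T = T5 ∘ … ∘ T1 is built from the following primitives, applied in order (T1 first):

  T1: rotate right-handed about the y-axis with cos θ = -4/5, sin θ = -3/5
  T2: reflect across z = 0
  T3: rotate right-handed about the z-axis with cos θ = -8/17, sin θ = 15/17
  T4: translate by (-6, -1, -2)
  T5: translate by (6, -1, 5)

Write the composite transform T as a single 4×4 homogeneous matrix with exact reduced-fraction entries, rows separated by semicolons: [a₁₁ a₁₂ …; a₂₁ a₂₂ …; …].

T = [32/85 -15/17 24/85 0; -12/17 -8/17 -9/17 -2; -3/5 0 4/5 3; 0 0 0 1]

T1 = [-4/5 0 -3/5 0; 0 1 0 0; 3/5 0 -4/5 0; 0 0 0 1]
T2·T1 = [-4/5 0 -3/5 0; 0 1 0 0; -3/5 0 4/5 0; 0 0 0 1]
T3·…·T1 = [32/85 -15/17 24/85 0; -12/17 -8/17 -9/17 0; -3/5 0 4/5 0; 0 0 0 1]
T4·…·T1 = [32/85 -15/17 24/85 -6; -12/17 -8/17 -9/17 -1; -3/5 0 4/5 -2; 0 0 0 1]
T5·…·T1 = [32/85 -15/17 24/85 0; -12/17 -8/17 -9/17 -2; -3/5 0 4/5 3; 0 0 0 1]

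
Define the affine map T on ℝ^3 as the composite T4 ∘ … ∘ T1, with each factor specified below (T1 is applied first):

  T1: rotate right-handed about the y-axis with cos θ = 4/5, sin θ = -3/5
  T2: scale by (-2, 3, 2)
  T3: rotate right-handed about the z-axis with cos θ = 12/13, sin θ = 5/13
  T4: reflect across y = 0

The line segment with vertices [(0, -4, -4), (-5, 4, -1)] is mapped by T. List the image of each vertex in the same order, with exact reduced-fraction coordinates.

image vertices: (12/65, 168/13, -32/5), (108/65, -178/13, -38/5)

T1 rotate right-handed about the y-axis with cos θ = 4/5, sin θ = -3/5: (0, -4, -4) → (12/5, -4, -16/5); (-5, 4, -1) → (-17/5, 4, -19/5)
T2 scale by (-2, 3, 2): (12/5, -4, -16/5) → (-24/5, -12, -32/5); (-17/5, 4, -19/5) → (34/5, 12, -38/5)
T3 rotate right-handed about the z-axis with cos θ = 12/13, sin θ = 5/13: (-24/5, -12, -32/5) → (12/65, -168/13, -32/5); (34/5, 12, -38/5) → (108/65, 178/13, -38/5)
T4 reflect across y = 0: (12/65, -168/13, -32/5) → (12/65, 168/13, -32/5); (108/65, 178/13, -38/5) → (108/65, -178/13, -38/5)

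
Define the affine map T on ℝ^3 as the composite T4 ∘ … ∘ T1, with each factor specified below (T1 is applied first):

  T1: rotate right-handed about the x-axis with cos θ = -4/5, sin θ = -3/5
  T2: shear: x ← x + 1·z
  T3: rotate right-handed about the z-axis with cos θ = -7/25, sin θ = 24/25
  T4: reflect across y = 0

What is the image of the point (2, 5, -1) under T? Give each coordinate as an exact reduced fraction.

T1 rotate right-handed about the x-axis with cos θ = -4/5, sin θ = -3/5: (2, 5, -1) → (2, -23/5, -11/5)
T2 shear: x ← x + 1·z: (2, -23/5, -11/5) → (-1/5, -23/5, -11/5)
T3 rotate right-handed about the z-axis with cos θ = -7/25, sin θ = 24/25: (-1/5, -23/5, -11/5) → (559/125, 137/125, -11/5)
T4 reflect across y = 0: (559/125, 137/125, -11/5) → (559/125, -137/125, -11/5)

T(p) = (559/125, -137/125, -11/5)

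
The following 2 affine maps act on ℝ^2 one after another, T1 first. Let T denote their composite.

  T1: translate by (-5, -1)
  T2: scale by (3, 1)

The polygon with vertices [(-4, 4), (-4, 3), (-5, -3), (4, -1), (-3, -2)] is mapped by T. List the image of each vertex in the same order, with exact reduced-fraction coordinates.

image vertices: (-27, 3), (-27, 2), (-30, -4), (-3, -2), (-24, -3)

T1 translate by (-5, -1): (-4, 4) → (-9, 3); (-4, 3) → (-9, 2); (-5, -3) → (-10, -4); (4, -1) → (-1, -2); (-3, -2) → (-8, -3)
T2 scale by (3, 1): (-9, 3) → (-27, 3); (-9, 2) → (-27, 2); (-10, -4) → (-30, -4); (-1, -2) → (-3, -2); (-8, -3) → (-24, -3)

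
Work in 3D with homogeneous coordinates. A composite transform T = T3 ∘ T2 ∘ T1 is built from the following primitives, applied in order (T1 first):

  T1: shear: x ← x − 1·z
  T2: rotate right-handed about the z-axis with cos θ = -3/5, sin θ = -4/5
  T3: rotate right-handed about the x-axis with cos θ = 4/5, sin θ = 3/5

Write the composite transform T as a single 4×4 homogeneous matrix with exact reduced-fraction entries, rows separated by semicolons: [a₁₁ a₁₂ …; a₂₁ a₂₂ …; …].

T1 = [1 0 -1 0; 0 1 0 0; 0 0 1 0; 0 0 0 1]
T2·T1 = [-3/5 4/5 3/5 0; -4/5 -3/5 4/5 0; 0 0 1 0; 0 0 0 1]
T3·…·T1 = [-3/5 4/5 3/5 0; -16/25 -12/25 1/25 0; -12/25 -9/25 32/25 0; 0 0 0 1]

T = [-3/5 4/5 3/5 0; -16/25 -12/25 1/25 0; -12/25 -9/25 32/25 0; 0 0 0 1]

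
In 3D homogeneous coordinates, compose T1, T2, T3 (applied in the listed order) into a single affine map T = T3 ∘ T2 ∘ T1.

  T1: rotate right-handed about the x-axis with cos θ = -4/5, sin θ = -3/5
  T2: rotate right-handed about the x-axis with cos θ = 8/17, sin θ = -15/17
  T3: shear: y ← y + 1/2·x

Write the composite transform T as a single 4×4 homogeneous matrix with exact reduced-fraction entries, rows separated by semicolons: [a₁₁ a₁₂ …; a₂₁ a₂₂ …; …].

T = [1 0 0 0; 1/2 -77/85 -36/85 0; 0 36/85 -77/85 0; 0 0 0 1]

T1 = [1 0 0 0; 0 -4/5 3/5 0; 0 -3/5 -4/5 0; 0 0 0 1]
T2·T1 = [1 0 0 0; 0 -77/85 -36/85 0; 0 36/85 -77/85 0; 0 0 0 1]
T3·…·T1 = [1 0 0 0; 1/2 -77/85 -36/85 0; 0 36/85 -77/85 0; 0 0 0 1]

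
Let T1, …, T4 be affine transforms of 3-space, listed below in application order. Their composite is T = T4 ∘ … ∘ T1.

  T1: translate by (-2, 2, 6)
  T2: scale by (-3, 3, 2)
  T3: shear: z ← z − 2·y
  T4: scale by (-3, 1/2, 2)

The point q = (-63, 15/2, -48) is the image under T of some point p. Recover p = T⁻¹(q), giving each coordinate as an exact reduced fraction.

T1 = [1 0 0 -2; 0 1 0 2; 0 0 1 6; 0 0 0 1]
T2·T1 = [-3 0 0 6; 0 3 0 6; 0 0 2 12; 0 0 0 1]
T3·…·T1 = [-3 0 0 6; 0 3 0 6; 0 -6 2 0; 0 0 0 1]
T4·…·T1 = [9 0 0 -18; 0 3/2 0 3; 0 -12 4 0; 0 0 0 1]
det M = 54; M⁻¹ = [1/9 0 0 2; 0 2/3 0 -2; 0 2 1/4 -6; 0 0 0 1]
M⁻¹ · (-63, 15/2, -48)ᵀ = (-5, 3, -3)ᵀ

p = (-5, 3, -3)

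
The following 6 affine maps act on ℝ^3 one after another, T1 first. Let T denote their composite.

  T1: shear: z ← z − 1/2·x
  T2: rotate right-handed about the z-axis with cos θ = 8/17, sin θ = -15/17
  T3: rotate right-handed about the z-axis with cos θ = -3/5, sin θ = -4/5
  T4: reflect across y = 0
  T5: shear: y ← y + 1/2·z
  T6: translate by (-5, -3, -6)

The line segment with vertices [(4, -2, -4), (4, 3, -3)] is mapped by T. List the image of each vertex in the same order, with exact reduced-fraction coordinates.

image vertices: (-147/17, -146/17, -12), (-160/17, -107/34, -11)

T1 shear: z ← z − 1/2·x: (4, -2, -4) → (4, -2, -6); (4, 3, -3) → (4, 3, -5)
T2 rotate right-handed about the z-axis with cos θ = 8/17, sin θ = -15/17: (4, -2, -6) → (2/17, -76/17, -6); (4, 3, -5) → (77/17, -36/17, -5)
T3 rotate right-handed about the z-axis with cos θ = -3/5, sin θ = -4/5: (2/17, -76/17, -6) → (-62/17, 44/17, -6); (77/17, -36/17, -5) → (-75/17, -40/17, -5)
T4 reflect across y = 0: (-62/17, 44/17, -6) → (-62/17, -44/17, -6); (-75/17, -40/17, -5) → (-75/17, 40/17, -5)
T5 shear: y ← y + 1/2·z: (-62/17, -44/17, -6) → (-62/17, -95/17, -6); (-75/17, 40/17, -5) → (-75/17, -5/34, -5)
T6 translate by (-5, -3, -6): (-62/17, -95/17, -6) → (-147/17, -146/17, -12); (-75/17, -5/34, -5) → (-160/17, -107/34, -11)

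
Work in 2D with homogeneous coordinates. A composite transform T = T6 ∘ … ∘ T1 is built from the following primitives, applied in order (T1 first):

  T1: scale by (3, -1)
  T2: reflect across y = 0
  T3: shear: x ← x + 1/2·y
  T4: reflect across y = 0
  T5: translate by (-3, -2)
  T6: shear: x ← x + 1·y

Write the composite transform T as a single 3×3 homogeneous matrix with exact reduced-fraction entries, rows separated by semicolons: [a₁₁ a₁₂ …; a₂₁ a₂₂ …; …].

T1 = [3 0 0; 0 -1 0; 0 0 1]
T2·T1 = [3 0 0; 0 1 0; 0 0 1]
T3·…·T1 = [3 1/2 0; 0 1 0; 0 0 1]
T4·…·T1 = [3 1/2 0; 0 -1 0; 0 0 1]
T5·…·T1 = [3 1/2 -3; 0 -1 -2; 0 0 1]
T6·…·T1 = [3 -1/2 -5; 0 -1 -2; 0 0 1]

T = [3 -1/2 -5; 0 -1 -2; 0 0 1]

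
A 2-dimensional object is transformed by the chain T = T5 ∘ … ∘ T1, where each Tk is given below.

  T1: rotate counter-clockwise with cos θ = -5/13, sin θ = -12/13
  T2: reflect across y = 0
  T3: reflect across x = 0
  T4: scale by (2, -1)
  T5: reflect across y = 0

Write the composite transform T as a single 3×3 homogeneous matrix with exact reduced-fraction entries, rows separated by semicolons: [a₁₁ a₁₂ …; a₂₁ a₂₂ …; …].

T = [10/13 -24/13 0; 12/13 5/13 0; 0 0 1]

T1 = [-5/13 12/13 0; -12/13 -5/13 0; 0 0 1]
T2·T1 = [-5/13 12/13 0; 12/13 5/13 0; 0 0 1]
T3·…·T1 = [5/13 -12/13 0; 12/13 5/13 0; 0 0 1]
T4·…·T1 = [10/13 -24/13 0; -12/13 -5/13 0; 0 0 1]
T5·…·T1 = [10/13 -24/13 0; 12/13 5/13 0; 0 0 1]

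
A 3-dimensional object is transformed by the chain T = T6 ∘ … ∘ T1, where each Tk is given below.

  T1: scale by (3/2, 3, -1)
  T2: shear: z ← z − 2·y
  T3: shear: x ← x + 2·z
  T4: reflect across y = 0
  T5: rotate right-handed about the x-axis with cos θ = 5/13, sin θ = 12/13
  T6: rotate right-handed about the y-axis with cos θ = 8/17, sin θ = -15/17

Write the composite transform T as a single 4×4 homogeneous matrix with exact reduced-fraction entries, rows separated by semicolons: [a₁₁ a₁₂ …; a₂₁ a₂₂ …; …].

T = [12/17 -258/221 -133/221 0; 0 57/13 12/13 0; 45/34 -2868/221 -430/221 0; 0 0 0 1]

T1 = [3/2 0 0 0; 0 3 0 0; 0 0 -1 0; 0 0 0 1]
T2·T1 = [3/2 0 0 0; 0 3 0 0; 0 -6 -1 0; 0 0 0 1]
T3·…·T1 = [3/2 -12 -2 0; 0 3 0 0; 0 -6 -1 0; 0 0 0 1]
T4·…·T1 = [3/2 -12 -2 0; 0 -3 0 0; 0 -6 -1 0; 0 0 0 1]
T5·…·T1 = [3/2 -12 -2 0; 0 57/13 12/13 0; 0 -66/13 -5/13 0; 0 0 0 1]
T6·…·T1 = [12/17 -258/221 -133/221 0; 0 57/13 12/13 0; 45/34 -2868/221 -430/221 0; 0 0 0 1]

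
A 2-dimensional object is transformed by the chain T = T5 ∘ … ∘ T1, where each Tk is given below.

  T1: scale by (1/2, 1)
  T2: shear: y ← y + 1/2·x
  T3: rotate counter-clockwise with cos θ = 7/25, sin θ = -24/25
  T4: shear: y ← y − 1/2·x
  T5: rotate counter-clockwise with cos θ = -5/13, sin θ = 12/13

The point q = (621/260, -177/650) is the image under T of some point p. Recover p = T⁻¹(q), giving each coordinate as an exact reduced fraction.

p = (9/2, -3)

T1 = [1/2 0 0; 0 1 0; 0 0 1]
T2·T1 = [1/2 0 0; 1/4 1 0; 0 0 1]
T3·…·T1 = [19/50 24/25 0; -41/100 7/25 0; 0 0 1]
T4·…·T1 = [19/50 24/25 0; -3/5 -1/5 0; 0 0 1]
T5·…·T1 = [53/130 -12/65 0; 189/325 313/325 0; 0 0 1]
det M = 1/2; M⁻¹ = [626/325 24/65 0; -378/325 53/65 0; 0 0 1]
M⁻¹ · (621/260, -177/650)ᵀ = (9/2, -3)ᵀ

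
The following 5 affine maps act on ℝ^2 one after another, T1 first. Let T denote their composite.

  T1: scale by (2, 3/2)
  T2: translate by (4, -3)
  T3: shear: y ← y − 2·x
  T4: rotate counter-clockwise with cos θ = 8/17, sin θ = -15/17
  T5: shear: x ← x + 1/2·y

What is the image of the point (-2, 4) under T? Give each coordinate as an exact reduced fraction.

T(p) = (57/17, 24/17)

T1 scale by (2, 3/2): (-2, 4) → (-4, 6)
T2 translate by (4, -3): (-4, 6) → (0, 3)
T3 shear: y ← y − 2·x: (0, 3) → (0, 3)
T4 rotate counter-clockwise with cos θ = 8/17, sin θ = -15/17: (0, 3) → (45/17, 24/17)
T5 shear: x ← x + 1/2·y: (45/17, 24/17) → (57/17, 24/17)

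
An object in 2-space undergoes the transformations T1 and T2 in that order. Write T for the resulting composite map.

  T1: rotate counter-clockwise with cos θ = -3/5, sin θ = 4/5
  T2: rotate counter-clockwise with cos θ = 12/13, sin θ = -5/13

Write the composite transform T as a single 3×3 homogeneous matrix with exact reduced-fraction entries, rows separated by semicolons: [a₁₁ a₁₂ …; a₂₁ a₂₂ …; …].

T = [-16/65 -63/65 0; 63/65 -16/65 0; 0 0 1]

T1 = [-3/5 -4/5 0; 4/5 -3/5 0; 0 0 1]
T2·T1 = [-16/65 -63/65 0; 63/65 -16/65 0; 0 0 1]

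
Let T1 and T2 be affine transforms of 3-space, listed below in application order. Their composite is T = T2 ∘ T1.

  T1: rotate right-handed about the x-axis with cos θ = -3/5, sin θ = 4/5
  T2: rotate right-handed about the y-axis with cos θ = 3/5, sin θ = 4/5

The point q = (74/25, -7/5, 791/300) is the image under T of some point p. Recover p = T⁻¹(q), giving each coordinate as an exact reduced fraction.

p = (-1/3, 4, -5/4)

T1 = [1 0 0 0; 0 -3/5 -4/5 0; 0 4/5 -3/5 0; 0 0 0 1]
T2·T1 = [3/5 16/25 -12/25 0; 0 -3/5 -4/5 0; -4/5 12/25 -9/25 0; 0 0 0 1]
det M = 1; M⁻¹ = [3/5 0 -4/5 0; 16/25 -3/5 12/25 0; -12/25 -4/5 -9/25 0; 0 0 0 1]
M⁻¹ · (74/25, -7/5, 791/300)ᵀ = (-1/3, 4, -5/4)ᵀ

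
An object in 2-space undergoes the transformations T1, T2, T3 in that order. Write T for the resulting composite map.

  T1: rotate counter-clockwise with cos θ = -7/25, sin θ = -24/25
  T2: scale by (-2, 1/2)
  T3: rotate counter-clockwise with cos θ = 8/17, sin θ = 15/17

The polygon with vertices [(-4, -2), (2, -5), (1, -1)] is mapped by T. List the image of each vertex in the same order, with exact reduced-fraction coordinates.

T1 rotate counter-clockwise with cos θ = -7/25, sin θ = -24/25: (-4, -2) → (-4/5, 22/5); (2, -5) → (-134/25, -13/25); (1, -1) → (-31/25, -17/25)
T2 scale by (-2, 1/2): (-4/5, 22/5) → (8/5, 11/5); (-134/25, -13/25) → (268/25, -13/50); (-31/25, -17/25) → (62/25, -17/50)
T3 rotate counter-clockwise with cos θ = 8/17, sin θ = 15/17: (8/5, 11/5) → (-101/85, 208/85); (268/25, -13/50) → (4483/850, 3968/425); (62/25, -17/50) → (1247/850, 862/425)

image vertices: (-101/85, 208/85), (4483/850, 3968/425), (1247/850, 862/425)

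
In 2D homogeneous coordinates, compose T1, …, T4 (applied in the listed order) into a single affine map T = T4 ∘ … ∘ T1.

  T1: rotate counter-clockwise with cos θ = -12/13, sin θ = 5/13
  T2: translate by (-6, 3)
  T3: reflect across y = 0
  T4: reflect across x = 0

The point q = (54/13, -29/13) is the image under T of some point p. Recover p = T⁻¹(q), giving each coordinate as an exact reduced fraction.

p = (-2, 0)

T1 = [-12/13 -5/13 0; 5/13 -12/13 0; 0 0 1]
T2·T1 = [-12/13 -5/13 -6; 5/13 -12/13 3; 0 0 1]
T3·…·T1 = [-12/13 -5/13 -6; -5/13 12/13 -3; 0 0 1]
T4·…·T1 = [12/13 5/13 6; -5/13 12/13 -3; 0 0 1]
det M = 1; M⁻¹ = [12/13 -5/13 -87/13; 5/13 12/13 6/13; 0 0 1]
M⁻¹ · (54/13, -29/13)ᵀ = (-2, 0)ᵀ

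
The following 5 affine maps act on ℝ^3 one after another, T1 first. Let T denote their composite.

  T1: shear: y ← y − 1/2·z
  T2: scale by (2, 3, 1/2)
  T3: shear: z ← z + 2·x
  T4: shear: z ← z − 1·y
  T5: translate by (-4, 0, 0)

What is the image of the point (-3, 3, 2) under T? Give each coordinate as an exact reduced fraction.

T1 shear: y ← y − 1/2·z: (-3, 3, 2) → (-3, 2, 2)
T2 scale by (2, 3, 1/2): (-3, 2, 2) → (-6, 6, 1)
T3 shear: z ← z + 2·x: (-6, 6, 1) → (-6, 6, -11)
T4 shear: z ← z − 1·y: (-6, 6, -11) → (-6, 6, -17)
T5 translate by (-4, 0, 0): (-6, 6, -17) → (-10, 6, -17)

T(p) = (-10, 6, -17)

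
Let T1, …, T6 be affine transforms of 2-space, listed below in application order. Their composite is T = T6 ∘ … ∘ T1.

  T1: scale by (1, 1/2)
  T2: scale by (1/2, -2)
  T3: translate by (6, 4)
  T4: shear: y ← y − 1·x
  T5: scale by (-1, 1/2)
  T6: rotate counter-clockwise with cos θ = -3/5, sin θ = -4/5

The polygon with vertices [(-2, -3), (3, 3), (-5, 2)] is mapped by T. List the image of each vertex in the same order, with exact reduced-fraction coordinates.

T1 scale by (1, 1/2): (-2, -3) → (-2, -3/2); (3, 3) → (3, 3/2); (-5, 2) → (-5, 1)
T2 scale by (1/2, -2): (-2, -3/2) → (-1, 3); (3, 3/2) → (3/2, -3); (-5, 1) → (-5/2, -2)
T3 translate by (6, 4): (-1, 3) → (5, 7); (3/2, -3) → (15/2, 1); (-5/2, -2) → (7/2, 2)
T4 shear: y ← y − 1·x: (5, 7) → (5, 2); (15/2, 1) → (15/2, -13/2); (7/2, 2) → (7/2, -3/2)
T5 scale by (-1, 1/2): (5, 2) → (-5, 1); (15/2, -13/2) → (-15/2, -13/4); (7/2, -3/2) → (-7/2, -3/4)
T6 rotate counter-clockwise with cos θ = -3/5, sin θ = -4/5: (-5, 1) → (19/5, 17/5); (-15/2, -13/4) → (19/10, 159/20); (-7/2, -3/4) → (3/2, 13/4)

image vertices: (19/5, 17/5), (19/10, 159/20), (3/2, 13/4)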